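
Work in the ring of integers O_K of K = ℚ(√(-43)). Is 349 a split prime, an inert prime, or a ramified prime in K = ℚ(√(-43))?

inert

-43 mod 4 = 1, hence disc K = -43 and O_K = ℤ[(1+√-43)/2].
Since gcd(349, -43) = 1 the prime 349 does not ramify.
Legendre symbol by Euler's criterion: (-43/349) ≡ (-43)^174 ≡ 348 (mod 349), i.e. (-43/349) = -1.
(-43/349) = -1, so 349 is inert.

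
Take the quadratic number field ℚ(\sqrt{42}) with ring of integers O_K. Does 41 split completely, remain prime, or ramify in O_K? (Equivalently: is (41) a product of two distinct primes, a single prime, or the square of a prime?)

splits completely

Since 42 ≢ 1 mod 4, the ring of integers is ℤ[√42] with discriminant 4·42 = 168.
41 ∤ 168, so 41 is unramified.
(42/41) = 1^20 mod 41 = 1, giving Legendre symbol 1.
d is a quadratic residue mod p, hence 41 splits in O_K.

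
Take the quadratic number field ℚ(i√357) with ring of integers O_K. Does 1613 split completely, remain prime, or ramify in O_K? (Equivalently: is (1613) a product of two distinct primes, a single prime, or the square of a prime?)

Since -357 ≢ 1 mod 4, the ring of integers is ℤ[√-357] with discriminant 4·(-357) = -1428.
1613 ∤ -1428, so 1613 is unramified.
Compute (-357/1613) via Euler: 1256^((1613-1)/2) mod 1613 = 1, so (-357/1613) = 1.
Legendre symbol 1 ⇒ 1613 is split.

splits completely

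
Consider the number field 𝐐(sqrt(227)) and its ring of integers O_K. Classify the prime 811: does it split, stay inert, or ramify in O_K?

Since 227 ≢ 1 mod 4, the ring of integers is ℤ[√227] with discriminant 4·227 = 908.
Since gcd(811, 908) = 1 the prime 811 does not ramify.
Compute (227/811) via Euler: 227^((811-1)/2) mod 811 = 1, so (227/811) = 1.
Legendre symbol 1 ⇒ 811 is split.

p splits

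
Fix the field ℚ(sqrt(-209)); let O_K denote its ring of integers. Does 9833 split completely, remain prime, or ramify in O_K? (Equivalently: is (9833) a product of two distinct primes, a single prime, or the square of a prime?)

p splits

d = -209 ≡ 3 (mod 4), so O_K = ℤ[√-209] and disc(K) = 4d = -836.
Since gcd(9833, -836) = 1 the prime 9833 does not ramify.
(-209/9833) = 9624^4916 mod 9833 = 1, giving Legendre symbol 1.
d is a quadratic residue mod p, hence 9833 splits in O_K.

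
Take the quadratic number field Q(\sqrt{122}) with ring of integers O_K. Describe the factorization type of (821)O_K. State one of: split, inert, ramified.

split — (821) = 𝔭₁𝔭₂ with 𝔭₁ ≠ 𝔭₂

122 mod 4 = 2, hence disc K = 4·122 = 488 and O_K = ℤ[√122].
821 ∤ 488, so 821 is unramified.
(122/821) = 122^410 mod 821 = 1, giving Legendre symbol 1.
d is a quadratic residue mod p, hence 821 splits in O_K.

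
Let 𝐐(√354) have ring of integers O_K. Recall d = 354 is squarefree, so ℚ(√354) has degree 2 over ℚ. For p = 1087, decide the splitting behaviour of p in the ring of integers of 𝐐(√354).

split

d = 354 ≡ 2 (mod 4), so O_K = ℤ[√354] and disc(K) = 4d = 1416.
disc(K) = 1416 is not divisible by 1087; 1087 is unramified.
Legendre symbol by Euler's criterion: (354/1087) ≡ 354^543 ≡ 1 (mod 1087), i.e. (354/1087) = 1.
Legendre symbol 1 ⇒ 1087 is split.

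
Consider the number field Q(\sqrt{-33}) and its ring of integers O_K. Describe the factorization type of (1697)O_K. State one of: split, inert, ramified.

d = -33 ≡ 3 (mod 4), so O_K = ℤ[√-33] and disc(K) = 4d = -132.
Since gcd(1697, -132) = 1 the prime 1697 does not ramify.
Legendre symbol by Euler's criterion: (-33/1697) ≡ (-33)^848 ≡ 1696 (mod 1697), i.e. (-33/1697) = -1.
(-33/1697) = -1, so 1697 is inert.

remains prime (inert)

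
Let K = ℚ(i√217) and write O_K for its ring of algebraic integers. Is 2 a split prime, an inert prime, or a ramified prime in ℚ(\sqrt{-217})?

Since -217 ≢ 1 mod 4, the ring of integers is ℤ[√-217] with discriminant 4·(-217) = -868.
Ramification test: 2 | -868. The prime 2 ramifies in K.

2 is ramified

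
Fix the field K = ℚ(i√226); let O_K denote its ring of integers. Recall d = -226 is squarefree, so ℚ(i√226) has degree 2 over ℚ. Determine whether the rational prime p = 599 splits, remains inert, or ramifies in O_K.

splits completely

-226 mod 4 = 2, hence disc K = 4·(-226) = -904 and O_K = ℤ[√-226].
Since gcd(599, -904) = 1 the prime 599 does not ramify.
Compute (-226/599) via Euler: 373^((599-1)/2) mod 599 = 1, so (-226/599) = 1.
(-226/599) = 1, so 599 splits.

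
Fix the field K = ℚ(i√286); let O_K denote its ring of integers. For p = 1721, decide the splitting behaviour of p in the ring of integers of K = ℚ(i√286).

d = -286 ≡ 2 (mod 4), so O_K = ℤ[√-286] and disc(K) = 4d = -1144.
Since gcd(1721, -1144) = 1 the prime 1721 does not ramify.
Legendre symbol by Euler's criterion: (-286/1721) ≡ (-286)^860 ≡ 1720 (mod 1721), i.e. (-286/1721) = -1.
Legendre symbol -1 ⇒ 1721 is inert.

p is inert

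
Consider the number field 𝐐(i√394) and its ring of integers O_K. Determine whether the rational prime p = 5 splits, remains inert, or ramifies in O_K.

Since -394 ≢ 1 mod 4, the ring of integers is ℤ[√-394] with discriminant 4·(-394) = -1576.
5 ∤ -1576, so 5 is unramified.
(-394/5) = 1^2 mod 5 = 1, giving Legendre symbol 1.
(-394/5) = 1, so 5 splits.

split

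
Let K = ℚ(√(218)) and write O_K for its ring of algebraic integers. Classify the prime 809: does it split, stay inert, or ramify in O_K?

splits completely

Since 218 ≢ 1 mod 4, the ring of integers is ℤ[√218] with discriminant 4·218 = 872.
809 ∤ 872, so 809 is unramified.
Euler's criterion: 218^404 mod 809 = 1. Thus (218|809) = 1.
Legendre symbol 1 ⇒ 809 is split.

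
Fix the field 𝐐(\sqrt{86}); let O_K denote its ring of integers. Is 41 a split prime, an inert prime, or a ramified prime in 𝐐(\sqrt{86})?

p splits

Since 86 ≢ 1 mod 4, the ring of integers is ℤ[√86] with discriminant 4·86 = 344.
disc(K) = 344 is not divisible by 41; 41 is unramified.
Compute (86/41) via Euler: 4^((41-1)/2) mod 41 = 1, so (86/41) = 1.
d is a quadratic residue mod p, hence 41 splits in O_K.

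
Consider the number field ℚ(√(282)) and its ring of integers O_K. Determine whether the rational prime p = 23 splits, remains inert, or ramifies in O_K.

Since 282 ≢ 1 mod 4, the ring of integers is ℤ[√282] with discriminant 4·282 = 1128.
Since gcd(23, 1128) = 1 the prime 23 does not ramify.
Euler's criterion: 282^11 mod 23 = 1. Thus (282|23) = 1.
Legendre symbol 1 ⇒ 23 is split.

splits completely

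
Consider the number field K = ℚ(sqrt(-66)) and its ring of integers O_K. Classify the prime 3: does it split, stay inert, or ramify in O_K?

3 is ramified

d = -66 ≡ 2 (mod 4), so O_K = ℤ[√-66] and disc(K) = 4d = -264.
disc(K) = -264 = 3·(-88), so p = 3 is ramified.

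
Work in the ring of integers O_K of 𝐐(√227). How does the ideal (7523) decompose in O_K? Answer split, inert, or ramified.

d = 227 ≡ 3 (mod 4), so O_K = ℤ[√227] and disc(K) = 4d = 908.
7523 ∤ 908, so 7523 is unramified.
Legendre symbol by Euler's criterion: (227/7523) ≡ 227^3761 ≡ 1 (mod 7523), i.e. (227/7523) = 1.
(227/7523) = 1, so 7523 splits.

p splits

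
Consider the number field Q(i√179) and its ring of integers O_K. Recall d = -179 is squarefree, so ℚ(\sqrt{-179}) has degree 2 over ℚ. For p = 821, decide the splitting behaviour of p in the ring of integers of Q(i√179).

p is inert

Since -179 ≡ 1 mod 4, the ring of integers is ℤ[(1+√-179)/2] with discriminant -179.
disc(K) = -179 is not divisible by 821; 821 is unramified.
Compute (-179/821) via Euler: 642^((821-1)/2) mod 821 = 820, so (-179/821) = -1.
Legendre symbol -1 ⇒ 821 is inert.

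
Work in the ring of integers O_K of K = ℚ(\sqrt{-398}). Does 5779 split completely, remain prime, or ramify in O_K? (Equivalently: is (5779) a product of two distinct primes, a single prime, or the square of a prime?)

remains prime (inert)

d = -398 ≡ 2 (mod 4), so O_K = ℤ[√-398] and disc(K) = 4d = -1592.
5779 ∤ -1592, so 5779 is unramified.
(-398/5779) = 5381^2889 mod 5779 = 5778, giving Legendre symbol -1.
(-398/5779) = -1, so 5779 is inert.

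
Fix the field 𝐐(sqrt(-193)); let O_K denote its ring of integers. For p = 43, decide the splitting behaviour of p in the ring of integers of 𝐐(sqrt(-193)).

Since -193 ≢ 1 mod 4, the ring of integers is ℤ[√-193] with discriminant 4·(-193) = -772.
disc(K) = -772 is not divisible by 43; 43 is unramified.
(-193/43) = 22^21 mod 43 = 42, giving Legendre symbol -1.
Legendre symbol -1 ⇒ 43 is inert.

43 remains inert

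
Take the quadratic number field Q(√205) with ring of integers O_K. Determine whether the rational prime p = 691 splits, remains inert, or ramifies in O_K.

inert — (691) stays prime in O_K

205 mod 4 = 1, hence disc K = 205 and O_K = ℤ[(1+√205)/2].
691 ∤ 205, so 691 is unramified.
Euler's criterion: 205^345 mod 691 = 690. Thus (205|691) = -1.
(205/691) = -1, so 691 is inert.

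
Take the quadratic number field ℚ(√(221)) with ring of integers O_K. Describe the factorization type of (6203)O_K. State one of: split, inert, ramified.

remains prime (inert)

Since 221 ≡ 1 mod 4, the ring of integers is ℤ[(1+√221)/2] with discriminant 221.
disc(K) = 221 is not divisible by 6203; 6203 is unramified.
Compute (221/6203) via Euler: 221^((6203-1)/2) mod 6203 = 6202, so (221/6203) = -1.
Legendre symbol -1 ⇒ 6203 is inert.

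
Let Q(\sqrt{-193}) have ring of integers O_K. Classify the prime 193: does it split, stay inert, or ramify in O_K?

Since -193 ≢ 1 mod 4, the ring of integers is ℤ[√-193] with discriminant 4·(-193) = -772.
Ramification test: 193 | -772. The prime 193 ramifies in K.

ramified — (193) = 𝔭²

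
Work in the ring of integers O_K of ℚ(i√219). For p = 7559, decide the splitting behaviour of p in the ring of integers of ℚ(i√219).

7559 splits in O_K

Since -219 ≡ 1 mod 4, the ring of integers is ℤ[(1+√-219)/2] with discriminant -219.
disc(K) = -219 is not divisible by 7559; 7559 is unramified.
Compute (-219/7559) via Euler: 7340^((7559-1)/2) mod 7559 = 1, so (-219/7559) = 1.
(-219/7559) = 1, so 7559 splits.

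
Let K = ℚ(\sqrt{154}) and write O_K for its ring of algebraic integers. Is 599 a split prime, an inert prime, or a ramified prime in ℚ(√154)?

split

d = 154 ≡ 2 (mod 4), so O_K = ℤ[√154] and disc(K) = 4d = 616.
disc(K) = 616 is not divisible by 599; 599 is unramified.
(154/599) = 154^299 mod 599 = 1, giving Legendre symbol 1.
d is a quadratic residue mod p, hence 599 splits in O_K.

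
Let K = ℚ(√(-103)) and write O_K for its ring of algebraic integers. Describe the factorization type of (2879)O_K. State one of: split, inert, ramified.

p splits

-103 mod 4 = 1, hence disc K = -103 and O_K = ℤ[(1+√-103)/2].
2879 ∤ -103, so 2879 is unramified.
Euler's criterion: (-103)^1439 mod 2879 = 1. Thus (-103|2879) = 1.
(-103/2879) = 1, so 2879 splits.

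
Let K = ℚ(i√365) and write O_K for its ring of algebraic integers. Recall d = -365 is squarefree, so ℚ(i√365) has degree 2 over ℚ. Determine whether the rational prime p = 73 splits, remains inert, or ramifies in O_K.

ramified

-365 mod 4 = 3, hence disc K = 4·(-365) = -1460 and O_K = ℤ[√-365].
Ramification test: 73 | -1460. The prime 73 ramifies in K.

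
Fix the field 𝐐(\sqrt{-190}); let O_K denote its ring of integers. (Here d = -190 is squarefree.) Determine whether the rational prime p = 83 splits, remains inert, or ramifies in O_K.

83 splits in O_K

d = -190 ≡ 2 (mod 4), so O_K = ℤ[√-190] and disc(K) = 4d = -760.
83 ∤ -760, so 83 is unramified.
Euler's criterion: (-190)^41 mod 83 = 1. Thus (-190|83) = 1.
d is a quadratic residue mod p, hence 83 splits in O_K.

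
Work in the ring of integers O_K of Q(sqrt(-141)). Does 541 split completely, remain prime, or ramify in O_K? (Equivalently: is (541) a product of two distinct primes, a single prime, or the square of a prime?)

Since -141 ≢ 1 mod 4, the ring of integers is ℤ[√-141] with discriminant 4·(-141) = -564.
Since gcd(541, -564) = 1 the prime 541 does not ramify.
(-141/541) = 400^270 mod 541 = 1, giving Legendre symbol 1.
Legendre symbol 1 ⇒ 541 is split.

p splits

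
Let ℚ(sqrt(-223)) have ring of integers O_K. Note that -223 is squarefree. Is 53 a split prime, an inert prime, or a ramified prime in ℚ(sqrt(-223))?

Since -223 ≡ 1 mod 4, the ring of integers is ℤ[(1+√-223)/2] with discriminant -223.
53 ∤ -223, so 53 is unramified.
Legendre symbol by Euler's criterion: (-223/53) ≡ (-223)^26 ≡ 1 (mod 53), i.e. (-223/53) = 1.
d is a quadratic residue mod p, hence 53 splits in O_K.

splits completely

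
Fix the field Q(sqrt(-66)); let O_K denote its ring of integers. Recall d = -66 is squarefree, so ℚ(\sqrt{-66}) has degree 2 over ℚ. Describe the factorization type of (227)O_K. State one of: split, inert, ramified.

-66 mod 4 = 2, hence disc K = 4·(-66) = -264 and O_K = ℤ[√-66].
Since gcd(227, -264) = 1 the prime 227 does not ramify.
Compute (-66/227) via Euler: 161^((227-1)/2) mod 227 = 1, so (-66/227) = 1.
Legendre symbol 1 ⇒ 227 is split.

p splits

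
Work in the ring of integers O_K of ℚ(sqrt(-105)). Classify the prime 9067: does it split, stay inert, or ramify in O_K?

Since -105 ≢ 1 mod 4, the ring of integers is ℤ[√-105] with discriminant 4·(-105) = -420.
9067 ∤ -420, so 9067 is unramified.
Euler's criterion: (-105)^4533 mod 9067 = 1. Thus (-105|9067) = 1.
(-105/9067) = 1, so 9067 splits.

splits completely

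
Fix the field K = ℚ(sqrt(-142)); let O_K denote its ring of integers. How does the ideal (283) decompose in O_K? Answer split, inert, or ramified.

Since -142 ≢ 1 mod 4, the ring of integers is ℤ[√-142] with discriminant 4·(-142) = -568.
Since gcd(283, -568) = 1 the prime 283 does not ramify.
Legendre symbol by Euler's criterion: (-142/283) ≡ (-142)^141 ≡ 1 (mod 283), i.e. (-142/283) = 1.
(-142/283) = 1, so 283 splits.

split — (283) = 𝔭₁𝔭₂ with 𝔭₁ ≠ 𝔭₂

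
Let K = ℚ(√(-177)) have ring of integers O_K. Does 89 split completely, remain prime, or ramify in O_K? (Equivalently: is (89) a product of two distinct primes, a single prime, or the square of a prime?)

p splits

-177 mod 4 = 3, hence disc K = 4·(-177) = -708 and O_K = ℤ[√-177].
89 ∤ -708, so 89 is unramified.
Euler's criterion: (-177)^44 mod 89 = 1. Thus (-177|89) = 1.
d is a quadratic residue mod p, hence 89 splits in O_K.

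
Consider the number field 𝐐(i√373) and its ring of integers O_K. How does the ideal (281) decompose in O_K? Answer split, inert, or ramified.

Since -373 ≢ 1 mod 4, the ring of integers is ℤ[√-373] with discriminant 4·(-373) = -1492.
281 ∤ -1492, so 281 is unramified.
Compute (-373/281) via Euler: 189^((281-1)/2) mod 281 = 280, so (-373/281) = -1.
Legendre symbol -1 ⇒ 281 is inert.

inert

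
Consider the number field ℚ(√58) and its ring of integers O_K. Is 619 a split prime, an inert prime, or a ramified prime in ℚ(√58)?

d = 58 ≡ 2 (mod 4), so O_K = ℤ[√58] and disc(K) = 4d = 232.
disc(K) = 232 is not divisible by 619; 619 is unramified.
Compute (58/619) via Euler: 58^((619-1)/2) mod 619 = 1, so (58/619) = 1.
(58/619) = 1, so 619 splits.

split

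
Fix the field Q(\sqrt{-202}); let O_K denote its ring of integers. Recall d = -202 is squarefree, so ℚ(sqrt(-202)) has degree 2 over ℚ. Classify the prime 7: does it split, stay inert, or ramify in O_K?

Since -202 ≢ 1 mod 4, the ring of integers is ℤ[√-202] with discriminant 4·(-202) = -808.
disc(K) = -808 is not divisible by 7; 7 is unramified.
Euler's criterion: (-202)^3 mod 7 = 1. Thus (-202|7) = 1.
(-202/7) = 1, so 7 splits.

split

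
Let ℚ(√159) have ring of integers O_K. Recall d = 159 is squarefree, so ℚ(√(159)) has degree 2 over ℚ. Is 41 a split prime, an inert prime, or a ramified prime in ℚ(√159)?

41 splits in O_K

Since 159 ≢ 1 mod 4, the ring of integers is ℤ[√159] with discriminant 4·159 = 636.
Since gcd(41, 636) = 1 the prime 41 does not ramify.
Euler's criterion: 159^20 mod 41 = 1. Thus (159|41) = 1.
(159/41) = 1, so 41 splits.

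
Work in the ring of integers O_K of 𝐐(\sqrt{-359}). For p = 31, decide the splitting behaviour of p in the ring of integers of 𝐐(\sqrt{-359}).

d = -359 ≡ 1 (mod 4), so O_K = ℤ[(1+√-359)/2] and disc(K) = d = -359.
Since gcd(31, -359) = 1 the prime 31 does not ramify.
Euler's criterion: (-359)^15 mod 31 = 30. Thus (-359|31) = -1.
(-359/31) = -1, so 31 is inert.

inert — (31) stays prime in O_K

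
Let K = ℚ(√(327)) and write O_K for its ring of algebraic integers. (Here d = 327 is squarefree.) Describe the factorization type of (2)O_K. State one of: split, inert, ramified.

ramified — (2) = 𝔭²

Since 327 ≢ 1 mod 4, the ring of integers is ℤ[√327] with discriminant 4·327 = 1308.
disc(K) = 1308 = 2·654, so p = 2 is ramified.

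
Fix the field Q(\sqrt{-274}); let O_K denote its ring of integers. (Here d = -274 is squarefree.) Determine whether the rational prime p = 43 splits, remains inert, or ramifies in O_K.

Since -274 ≢ 1 mod 4, the ring of integers is ℤ[√-274] with discriminant 4·(-274) = -1096.
Since gcd(43, -1096) = 1 the prime 43 does not ramify.
Compute (-274/43) via Euler: 27^((43-1)/2) mod 43 = 42, so (-274/43) = -1.
Legendre symbol -1 ⇒ 43 is inert.

43 remains inert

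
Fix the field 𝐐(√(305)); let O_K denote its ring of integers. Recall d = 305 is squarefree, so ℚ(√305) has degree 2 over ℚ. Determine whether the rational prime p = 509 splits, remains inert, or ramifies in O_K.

d = 305 ≡ 1 (mod 4), so O_K = ℤ[(1+√305)/2] and disc(K) = d = 305.
Since gcd(509, 305) = 1 the prime 509 does not ramify.
Legendre symbol by Euler's criterion: (305/509) ≡ 305^254 ≡ 508 (mod 509), i.e. (305/509) = -1.
Legendre symbol -1 ⇒ 509 is inert.

p is inert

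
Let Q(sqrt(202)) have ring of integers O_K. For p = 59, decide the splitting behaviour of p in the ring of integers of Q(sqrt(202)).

d = 202 ≡ 2 (mod 4), so O_K = ℤ[√202] and disc(K) = 4d = 808.
Since gcd(59, 808) = 1 the prime 59 does not ramify.
(202/59) = 25^29 mod 59 = 1, giving Legendre symbol 1.
d is a quadratic residue mod p, hence 59 splits in O_K.

p splits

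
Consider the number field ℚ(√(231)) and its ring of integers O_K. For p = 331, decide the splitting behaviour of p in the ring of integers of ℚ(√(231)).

231 mod 4 = 3, hence disc K = 4·231 = 924 and O_K = ℤ[√231].
disc(K) = 924 is not divisible by 331; 331 is unramified.
(231/331) = 231^165 mod 331 = 330, giving Legendre symbol -1.
(231/331) = -1, so 331 is inert.

remains prime (inert)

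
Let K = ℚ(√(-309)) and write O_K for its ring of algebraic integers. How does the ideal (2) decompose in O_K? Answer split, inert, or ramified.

2 is ramified

-309 mod 4 = 3, hence disc K = 4·(-309) = -1236 and O_K = ℤ[√-309].
2 divides disc(K) = -1236, so 2 ramifies.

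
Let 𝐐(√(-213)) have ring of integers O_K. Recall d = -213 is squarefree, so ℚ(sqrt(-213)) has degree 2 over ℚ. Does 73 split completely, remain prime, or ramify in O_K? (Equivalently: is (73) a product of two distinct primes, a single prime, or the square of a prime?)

73 splits in O_K

-213 mod 4 = 3, hence disc K = 4·(-213) = -852 and O_K = ℤ[√-213].
disc(K) = -852 is not divisible by 73; 73 is unramified.
Euler's criterion: (-213)^36 mod 73 = 1. Thus (-213|73) = 1.
d is a quadratic residue mod p, hence 73 splits in O_K.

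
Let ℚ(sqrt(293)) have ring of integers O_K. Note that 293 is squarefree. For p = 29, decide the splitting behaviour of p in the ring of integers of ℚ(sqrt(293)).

p is inert

Since 293 ≡ 1 mod 4, the ring of integers is ℤ[(1+√293)/2] with discriminant 293.
disc(K) = 293 is not divisible by 29; 29 is unramified.
Legendre symbol by Euler's criterion: (293/29) ≡ 293^14 ≡ 28 (mod 29), i.e. (293/29) = -1.
d is a non-residue mod p, hence 29 remains inert in O_K.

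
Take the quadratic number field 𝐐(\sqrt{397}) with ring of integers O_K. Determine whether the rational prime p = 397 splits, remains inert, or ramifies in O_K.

397 mod 4 = 1, hence disc K = 397 and O_K = ℤ[(1+√397)/2].
Ramification test: 397 | 397. The prime 397 ramifies in K.

p ramifies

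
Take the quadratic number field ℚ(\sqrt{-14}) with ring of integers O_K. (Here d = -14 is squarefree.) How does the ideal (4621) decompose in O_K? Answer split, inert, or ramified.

Since -14 ≢ 1 mod 4, the ring of integers is ℤ[√-14] with discriminant 4·(-14) = -56.
4621 ∤ -56, so 4621 is unramified.
Compute (-14/4621) via Euler: 4607^((4621-1)/2) mod 4621 = 4620, so (-14/4621) = -1.
(-14/4621) = -1, so 4621 is inert.

4621 remains inert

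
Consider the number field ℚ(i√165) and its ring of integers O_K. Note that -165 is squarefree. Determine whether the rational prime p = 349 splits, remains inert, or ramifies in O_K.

-165 mod 4 = 3, hence disc K = 4·(-165) = -660 and O_K = ℤ[√-165].
disc(K) = -660 is not divisible by 349; 349 is unramified.
Legendre symbol by Euler's criterion: (-165/349) ≡ (-165)^174 ≡ 348 (mod 349), i.e. (-165/349) = -1.
Legendre symbol -1 ⇒ 349 is inert.

inert — (349) stays prime in O_K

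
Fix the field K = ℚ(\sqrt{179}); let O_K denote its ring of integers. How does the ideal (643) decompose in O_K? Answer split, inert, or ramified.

d = 179 ≡ 3 (mod 4), so O_K = ℤ[√179] and disc(K) = 4d = 716.
643 ∤ 716, so 643 is unramified.
Legendre symbol by Euler's criterion: (179/643) ≡ 179^321 ≡ 642 (mod 643), i.e. (179/643) = -1.
d is a non-residue mod p, hence 643 remains inert in O_K.

643 remains inert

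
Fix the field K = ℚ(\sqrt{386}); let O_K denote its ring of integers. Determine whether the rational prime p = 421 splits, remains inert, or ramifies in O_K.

splits completely

Since 386 ≢ 1 mod 4, the ring of integers is ℤ[√386] with discriminant 4·386 = 1544.
421 ∤ 1544, so 421 is unramified.
(386/421) = 386^210 mod 421 = 1, giving Legendre symbol 1.
(386/421) = 1, so 421 splits.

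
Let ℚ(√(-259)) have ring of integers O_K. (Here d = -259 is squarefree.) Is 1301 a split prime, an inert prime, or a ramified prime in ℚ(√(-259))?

p splits

Since -259 ≡ 1 mod 4, the ring of integers is ℤ[(1+√-259)/2] with discriminant -259.
Since gcd(1301, -259) = 1 the prime 1301 does not ramify.
Legendre symbol by Euler's criterion: (-259/1301) ≡ (-259)^650 ≡ 1 (mod 1301), i.e. (-259/1301) = 1.
(-259/1301) = 1, so 1301 splits.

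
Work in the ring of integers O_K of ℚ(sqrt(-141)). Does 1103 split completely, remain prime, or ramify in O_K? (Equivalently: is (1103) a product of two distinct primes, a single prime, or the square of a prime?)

-141 mod 4 = 3, hence disc K = 4·(-141) = -564 and O_K = ℤ[√-141].
1103 ∤ -564, so 1103 is unramified.
Euler's criterion: (-141)^551 mod 1103 = 1102. Thus (-141|1103) = -1.
Legendre symbol -1 ⇒ 1103 is inert.

inert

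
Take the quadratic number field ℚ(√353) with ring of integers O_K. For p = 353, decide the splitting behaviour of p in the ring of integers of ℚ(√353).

d = 353 ≡ 1 (mod 4), so O_K = ℤ[(1+√353)/2] and disc(K) = d = 353.
disc(K) = 353 = 353·1, so p = 353 is ramified.

ramifies in O_K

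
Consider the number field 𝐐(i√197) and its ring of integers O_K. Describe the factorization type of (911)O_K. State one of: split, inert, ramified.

911 splits in O_K

d = -197 ≡ 3 (mod 4), so O_K = ℤ[√-197] and disc(K) = 4d = -788.
Since gcd(911, -788) = 1 the prime 911 does not ramify.
Euler's criterion: (-197)^455 mod 911 = 1. Thus (-197|911) = 1.
Legendre symbol 1 ⇒ 911 is split.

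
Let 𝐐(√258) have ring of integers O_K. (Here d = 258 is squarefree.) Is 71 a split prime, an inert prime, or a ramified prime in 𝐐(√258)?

split — (71) = 𝔭₁𝔭₂ with 𝔭₁ ≠ 𝔭₂

258 mod 4 = 2, hence disc K = 4·258 = 1032 and O_K = ℤ[√258].
71 ∤ 1032, so 71 is unramified.
Euler's criterion: 258^35 mod 71 = 1. Thus (258|71) = 1.
(258/71) = 1, so 71 splits.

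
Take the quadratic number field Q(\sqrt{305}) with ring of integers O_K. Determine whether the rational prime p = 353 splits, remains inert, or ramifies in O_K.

remains prime (inert)

Since 305 ≡ 1 mod 4, the ring of integers is ℤ[(1+√305)/2] with discriminant 305.
353 ∤ 305, so 353 is unramified.
Legendre symbol by Euler's criterion: (305/353) ≡ 305^176 ≡ 352 (mod 353), i.e. (305/353) = -1.
Legendre symbol -1 ⇒ 353 is inert.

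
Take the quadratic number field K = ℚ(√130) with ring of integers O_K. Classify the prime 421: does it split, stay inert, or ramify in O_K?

421 splits in O_K

Since 130 ≢ 1 mod 4, the ring of integers is ℤ[√130] with discriminant 4·130 = 520.
Since gcd(421, 520) = 1 the prime 421 does not ramify.
(130/421) = 130^210 mod 421 = 1, giving Legendre symbol 1.
(130/421) = 1, so 421 splits.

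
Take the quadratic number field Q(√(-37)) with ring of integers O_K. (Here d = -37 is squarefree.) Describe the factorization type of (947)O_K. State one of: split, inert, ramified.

splits completely

-37 mod 4 = 3, hence disc K = 4·(-37) = -148 and O_K = ℤ[√-37].
Since gcd(947, -148) = 1 the prime 947 does not ramify.
Compute (-37/947) via Euler: 910^((947-1)/2) mod 947 = 1, so (-37/947) = 1.
(-37/947) = 1, so 947 splits.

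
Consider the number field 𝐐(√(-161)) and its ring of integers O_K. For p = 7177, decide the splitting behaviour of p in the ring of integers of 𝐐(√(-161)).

-161 mod 4 = 3, hence disc K = 4·(-161) = -644 and O_K = ℤ[√-161].
Since gcd(7177, -644) = 1 the prime 7177 does not ramify.
Euler's criterion: (-161)^3588 mod 7177 = 1. Thus (-161|7177) = 1.
(-161/7177) = 1, so 7177 splits.

split — (7177) = 𝔭₁𝔭₂ with 𝔭₁ ≠ 𝔭₂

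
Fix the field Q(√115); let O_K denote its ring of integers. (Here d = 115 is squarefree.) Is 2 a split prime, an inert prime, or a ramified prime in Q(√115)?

d = 115 ≡ 3 (mod 4), so O_K = ℤ[√115] and disc(K) = 4d = 460.
Ramification test: 2 | 460. The prime 2 ramifies in K.

ramified — (2) = 𝔭²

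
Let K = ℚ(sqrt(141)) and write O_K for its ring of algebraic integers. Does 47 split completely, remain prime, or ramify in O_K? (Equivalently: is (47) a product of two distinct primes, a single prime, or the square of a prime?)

ramified — (47) = 𝔭²

d = 141 ≡ 1 (mod 4), so O_K = ℤ[(1+√141)/2] and disc(K) = d = 141.
disc(K) = 141 = 47·3, so p = 47 is ramified.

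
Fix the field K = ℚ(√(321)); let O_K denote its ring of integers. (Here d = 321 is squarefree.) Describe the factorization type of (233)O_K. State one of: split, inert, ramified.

Since 321 ≡ 1 mod 4, the ring of integers is ℤ[(1+√321)/2] with discriminant 321.
disc(K) = 321 is not divisible by 233; 233 is unramified.
Compute (321/233) via Euler: 88^((233-1)/2) mod 233 = 232, so (321/233) = -1.
Legendre symbol -1 ⇒ 233 is inert.

remains prime (inert)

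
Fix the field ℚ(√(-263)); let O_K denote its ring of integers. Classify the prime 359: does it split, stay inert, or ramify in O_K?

d = -263 ≡ 1 (mod 4), so O_K = ℤ[(1+√-263)/2] and disc(K) = d = -263.
Since gcd(359, -263) = 1 the prime 359 does not ramify.
Euler's criterion: (-263)^179 mod 359 = 1. Thus (-263|359) = 1.
Legendre symbol 1 ⇒ 359 is split.

p splits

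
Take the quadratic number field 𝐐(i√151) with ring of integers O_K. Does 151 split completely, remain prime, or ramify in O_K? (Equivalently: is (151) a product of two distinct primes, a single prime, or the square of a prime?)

151 is ramified

d = -151 ≡ 1 (mod 4), so O_K = ℤ[(1+√-151)/2] and disc(K) = d = -151.
disc(K) = -151 = 151·(-1), so p = 151 is ramified.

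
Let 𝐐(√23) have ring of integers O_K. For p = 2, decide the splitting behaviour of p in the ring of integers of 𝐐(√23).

d = 23 ≡ 3 (mod 4), so O_K = ℤ[√23] and disc(K) = 4d = 92.
disc(K) = 92 = 2·46, so p = 2 is ramified.

2 is ramified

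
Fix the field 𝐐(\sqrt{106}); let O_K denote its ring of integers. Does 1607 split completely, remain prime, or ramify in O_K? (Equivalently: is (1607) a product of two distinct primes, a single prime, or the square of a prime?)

splits completely

106 mod 4 = 2, hence disc K = 4·106 = 424 and O_K = ℤ[√106].
1607 ∤ 424, so 1607 is unramified.
Euler's criterion: 106^803 mod 1607 = 1. Thus (106|1607) = 1.
d is a quadratic residue mod p, hence 1607 splits in O_K.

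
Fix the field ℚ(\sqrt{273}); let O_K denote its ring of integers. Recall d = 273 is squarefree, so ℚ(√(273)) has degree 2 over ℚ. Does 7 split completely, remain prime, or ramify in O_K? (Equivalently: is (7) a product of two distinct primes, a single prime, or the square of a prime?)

p ramifies

d = 273 ≡ 1 (mod 4), so O_K = ℤ[(1+√273)/2] and disc(K) = d = 273.
disc(K) = 273 = 7·39, so p = 7 is ramified.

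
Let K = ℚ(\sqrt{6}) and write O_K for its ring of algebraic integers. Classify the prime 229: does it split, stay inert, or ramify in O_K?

d = 6 ≡ 2 (mod 4), so O_K = ℤ[√6] and disc(K) = 4d = 24.
229 ∤ 24, so 229 is unramified.
Compute (6/229) via Euler: 6^((229-1)/2) mod 229 = 228, so (6/229) = -1.
(6/229) = -1, so 229 is inert.

remains prime (inert)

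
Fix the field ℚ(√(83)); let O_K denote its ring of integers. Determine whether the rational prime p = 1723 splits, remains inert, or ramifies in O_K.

p is inert

83 mod 4 = 3, hence disc K = 4·83 = 332 and O_K = ℤ[√83].
Since gcd(1723, 332) = 1 the prime 1723 does not ramify.
Euler's criterion: 83^861 mod 1723 = 1722. Thus (83|1723) = -1.
d is a non-residue mod p, hence 1723 remains inert in O_K.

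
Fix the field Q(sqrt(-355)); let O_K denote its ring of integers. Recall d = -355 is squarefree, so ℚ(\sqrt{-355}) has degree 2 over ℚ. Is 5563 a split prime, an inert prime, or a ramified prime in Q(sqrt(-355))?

inert — (5563) stays prime in O_K

-355 mod 4 = 1, hence disc K = -355 and O_K = ℤ[(1+√-355)/2].
5563 ∤ -355, so 5563 is unramified.
Euler's criterion: (-355)^2781 mod 5563 = 5562. Thus (-355|5563) = -1.
Legendre symbol -1 ⇒ 5563 is inert.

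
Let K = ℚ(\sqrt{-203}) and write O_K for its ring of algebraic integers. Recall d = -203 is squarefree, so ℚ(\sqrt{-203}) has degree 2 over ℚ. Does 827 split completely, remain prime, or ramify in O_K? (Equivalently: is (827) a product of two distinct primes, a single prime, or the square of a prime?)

p is inert

Since -203 ≡ 1 mod 4, the ring of integers is ℤ[(1+√-203)/2] with discriminant -203.
827 ∤ -203, so 827 is unramified.
Legendre symbol by Euler's criterion: (-203/827) ≡ (-203)^413 ≡ 826 (mod 827), i.e. (-203/827) = -1.
Legendre symbol -1 ⇒ 827 is inert.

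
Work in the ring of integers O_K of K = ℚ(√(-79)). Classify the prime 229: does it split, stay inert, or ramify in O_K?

d = -79 ≡ 1 (mod 4), so O_K = ℤ[(1+√-79)/2] and disc(K) = d = -79.
Since gcd(229, -79) = 1 the prime 229 does not ramify.
Compute (-79/229) via Euler: 150^((229-1)/2) mod 229 = 228, so (-79/229) = -1.
(-79/229) = -1, so 229 is inert.

inert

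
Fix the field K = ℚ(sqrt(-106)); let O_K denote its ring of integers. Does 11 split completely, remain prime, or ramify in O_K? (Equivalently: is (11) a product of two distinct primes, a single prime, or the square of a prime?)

split — (11) = 𝔭₁𝔭₂ with 𝔭₁ ≠ 𝔭₂

Since -106 ≢ 1 mod 4, the ring of integers is ℤ[√-106] with discriminant 4·(-106) = -424.
disc(K) = -424 is not divisible by 11; 11 is unramified.
Legendre symbol by Euler's criterion: (-106/11) ≡ (-106)^5 ≡ 1 (mod 11), i.e. (-106/11) = 1.
Legendre symbol 1 ⇒ 11 is split.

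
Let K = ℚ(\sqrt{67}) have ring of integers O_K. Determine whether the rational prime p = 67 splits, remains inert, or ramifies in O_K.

ramifies in O_K

Since 67 ≢ 1 mod 4, the ring of integers is ℤ[√67] with discriminant 4·67 = 268.
disc(K) = 268 = 67·4, so p = 67 is ramified.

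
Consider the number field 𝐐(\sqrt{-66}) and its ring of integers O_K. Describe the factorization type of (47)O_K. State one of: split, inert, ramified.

d = -66 ≡ 2 (mod 4), so O_K = ℤ[√-66] and disc(K) = 4d = -264.
Since gcd(47, -264) = 1 the prime 47 does not ramify.
Euler's criterion: (-66)^23 mod 47 = 1. Thus (-66|47) = 1.
Legendre symbol 1 ⇒ 47 is split.

split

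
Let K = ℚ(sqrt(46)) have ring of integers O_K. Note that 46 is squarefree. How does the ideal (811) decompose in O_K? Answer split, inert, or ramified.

Since 46 ≢ 1 mod 4, the ring of integers is ℤ[√46] with discriminant 4·46 = 184.
disc(K) = 184 is not divisible by 811; 811 is unramified.
Compute (46/811) via Euler: 46^((811-1)/2) mod 811 = 1, so (46/811) = 1.
d is a quadratic residue mod p, hence 811 splits in O_K.

split — (811) = 𝔭₁𝔭₂ with 𝔭₁ ≠ 𝔭₂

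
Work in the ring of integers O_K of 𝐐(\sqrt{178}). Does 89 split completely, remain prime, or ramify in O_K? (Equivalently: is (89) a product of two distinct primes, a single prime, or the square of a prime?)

Since 178 ≢ 1 mod 4, the ring of integers is ℤ[√178] with discriminant 4·178 = 712.
disc(K) = 712 = 89·8, so p = 89 is ramified.

p ramifies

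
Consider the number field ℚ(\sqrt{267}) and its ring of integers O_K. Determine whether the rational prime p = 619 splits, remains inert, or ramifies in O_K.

inert

Since 267 ≢ 1 mod 4, the ring of integers is ℤ[√267] with discriminant 4·267 = 1068.
619 ∤ 1068, so 619 is unramified.
Compute (267/619) via Euler: 267^((619-1)/2) mod 619 = 618, so (267/619) = -1.
Legendre symbol -1 ⇒ 619 is inert.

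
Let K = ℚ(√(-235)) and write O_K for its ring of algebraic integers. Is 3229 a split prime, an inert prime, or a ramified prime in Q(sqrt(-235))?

-235 mod 4 = 1, hence disc K = -235 and O_K = ℤ[(1+√-235)/2].
disc(K) = -235 is not divisible by 3229; 3229 is unramified.
Compute (-235/3229) via Euler: 2994^((3229-1)/2) mod 3229 = 3228, so (-235/3229) = -1.
d is a non-residue mod p, hence 3229 remains inert in O_K.

inert — (3229) stays prime in O_K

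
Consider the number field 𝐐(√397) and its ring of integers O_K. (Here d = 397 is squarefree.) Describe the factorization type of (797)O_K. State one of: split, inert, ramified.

p splits

Since 397 ≡ 1 mod 4, the ring of integers is ℤ[(1+√397)/2] with discriminant 397.
disc(K) = 397 is not divisible by 797; 797 is unramified.
Legendre symbol by Euler's criterion: (397/797) ≡ 397^398 ≡ 1 (mod 797), i.e. (397/797) = 1.
Legendre symbol 1 ⇒ 797 is split.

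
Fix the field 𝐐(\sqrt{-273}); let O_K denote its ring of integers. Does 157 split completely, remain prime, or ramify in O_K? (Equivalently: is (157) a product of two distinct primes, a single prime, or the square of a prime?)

p is inert

-273 mod 4 = 3, hence disc K = 4·(-273) = -1092 and O_K = ℤ[√-273].
disc(K) = -1092 is not divisible by 157; 157 is unramified.
Legendre symbol by Euler's criterion: (-273/157) ≡ (-273)^78 ≡ 156 (mod 157), i.e. (-273/157) = -1.
(-273/157) = -1, so 157 is inert.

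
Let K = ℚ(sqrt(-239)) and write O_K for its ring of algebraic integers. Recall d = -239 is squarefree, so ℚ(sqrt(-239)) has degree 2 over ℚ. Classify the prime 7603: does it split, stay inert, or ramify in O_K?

-239 mod 4 = 1, hence disc K = -239 and O_K = ℤ[(1+√-239)/2].
7603 ∤ -239, so 7603 is unramified.
(-239/7603) = 7364^3801 mod 7603 = 7602, giving Legendre symbol -1.
Legendre symbol -1 ⇒ 7603 is inert.

inert — (7603) stays prime in O_K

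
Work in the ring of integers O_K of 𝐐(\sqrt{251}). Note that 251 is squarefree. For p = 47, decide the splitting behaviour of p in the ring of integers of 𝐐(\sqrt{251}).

splits completely

251 mod 4 = 3, hence disc K = 4·251 = 1004 and O_K = ℤ[√251].
disc(K) = 1004 is not divisible by 47; 47 is unramified.
Euler's criterion: 251^23 mod 47 = 1. Thus (251|47) = 1.
d is a quadratic residue mod p, hence 47 splits in O_K.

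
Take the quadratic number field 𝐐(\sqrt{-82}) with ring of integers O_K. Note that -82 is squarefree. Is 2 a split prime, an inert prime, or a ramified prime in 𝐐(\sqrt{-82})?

Since -82 ≢ 1 mod 4, the ring of integers is ℤ[√-82] with discriminant 4·(-82) = -328.
Ramification test: 2 | -328. The prime 2 ramifies in K.

ramified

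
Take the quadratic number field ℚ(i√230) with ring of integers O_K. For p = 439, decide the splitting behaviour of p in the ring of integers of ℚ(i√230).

Since -230 ≢ 1 mod 4, the ring of integers is ℤ[√-230] with discriminant 4·(-230) = -920.
439 ∤ -920, so 439 is unramified.
Legendre symbol by Euler's criterion: (-230/439) ≡ (-230)^219 ≡ 1 (mod 439), i.e. (-230/439) = 1.
d is a quadratic residue mod p, hence 439 splits in O_K.

split — (439) = 𝔭₁𝔭₂ with 𝔭₁ ≠ 𝔭₂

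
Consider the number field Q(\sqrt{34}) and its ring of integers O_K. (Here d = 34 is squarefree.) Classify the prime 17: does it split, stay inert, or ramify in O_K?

34 mod 4 = 2, hence disc K = 4·34 = 136 and O_K = ℤ[√34].
disc(K) = 136 = 17·8, so p = 17 is ramified.

ramifies in O_K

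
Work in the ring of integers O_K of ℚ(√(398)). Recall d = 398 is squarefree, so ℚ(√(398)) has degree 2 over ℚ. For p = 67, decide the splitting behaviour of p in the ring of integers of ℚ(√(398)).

67 remains inert

398 mod 4 = 2, hence disc K = 4·398 = 1592 and O_K = ℤ[√398].
disc(K) = 1592 is not divisible by 67; 67 is unramified.
Compute (398/67) via Euler: 63^((67-1)/2) mod 67 = 66, so (398/67) = -1.
d is a non-residue mod p, hence 67 remains inert in O_K.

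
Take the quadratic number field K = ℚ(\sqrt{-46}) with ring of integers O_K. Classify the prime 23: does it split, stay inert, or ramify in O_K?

ramifies in O_K

d = -46 ≡ 2 (mod 4), so O_K = ℤ[√-46] and disc(K) = 4d = -184.
Ramification test: 23 | -184. The prime 23 ramifies in K.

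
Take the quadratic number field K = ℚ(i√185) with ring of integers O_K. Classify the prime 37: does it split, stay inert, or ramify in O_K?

37 is ramified

d = -185 ≡ 3 (mod 4), so O_K = ℤ[√-185] and disc(K) = 4d = -740.
Ramification test: 37 | -740. The prime 37 ramifies in K.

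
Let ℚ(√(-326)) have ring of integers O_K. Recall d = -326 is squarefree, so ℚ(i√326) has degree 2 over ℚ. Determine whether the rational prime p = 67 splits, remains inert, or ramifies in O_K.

-326 mod 4 = 2, hence disc K = 4·(-326) = -1304 and O_K = ℤ[√-326].
Since gcd(67, -1304) = 1 the prime 67 does not ramify.
Compute (-326/67) via Euler: 9^((67-1)/2) mod 67 = 1, so (-326/67) = 1.
Legendre symbol 1 ⇒ 67 is split.

split — (67) = 𝔭₁𝔭₂ with 𝔭₁ ≠ 𝔭₂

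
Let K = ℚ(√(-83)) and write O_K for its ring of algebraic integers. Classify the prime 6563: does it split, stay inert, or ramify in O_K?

inert — (6563) stays prime in O_K

Since -83 ≡ 1 mod 4, the ring of integers is ℤ[(1+√-83)/2] with discriminant -83.
disc(K) = -83 is not divisible by 6563; 6563 is unramified.
Legendre symbol by Euler's criterion: (-83/6563) ≡ (-83)^3281 ≡ 6562 (mod 6563), i.e. (-83/6563) = -1.
(-83/6563) = -1, so 6563 is inert.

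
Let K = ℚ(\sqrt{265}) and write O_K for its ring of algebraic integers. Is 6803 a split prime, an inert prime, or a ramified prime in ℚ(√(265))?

d = 265 ≡ 1 (mod 4), so O_K = ℤ[(1+√265)/2] and disc(K) = d = 265.
6803 ∤ 265, so 6803 is unramified.
(265/6803) = 265^3401 mod 6803 = 1, giving Legendre symbol 1.
Legendre symbol 1 ⇒ 6803 is split.

p splits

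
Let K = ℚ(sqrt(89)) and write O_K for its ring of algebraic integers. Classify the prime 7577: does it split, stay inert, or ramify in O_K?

Since 89 ≡ 1 mod 4, the ring of integers is ℤ[(1+√89)/2] with discriminant 89.
7577 ∤ 89, so 7577 is unramified.
(89/7577) = 89^3788 mod 7577 = 7576, giving Legendre symbol -1.
(89/7577) = -1, so 7577 is inert.

remains prime (inert)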